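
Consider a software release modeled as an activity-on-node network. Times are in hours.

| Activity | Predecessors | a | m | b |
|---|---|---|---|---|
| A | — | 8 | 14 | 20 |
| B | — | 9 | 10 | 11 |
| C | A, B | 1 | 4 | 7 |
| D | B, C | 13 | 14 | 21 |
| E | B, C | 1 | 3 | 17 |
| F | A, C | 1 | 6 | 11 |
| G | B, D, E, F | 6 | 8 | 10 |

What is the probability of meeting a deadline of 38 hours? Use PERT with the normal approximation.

0.132

te_A = (8 + 4·14 + 20)/6 = 84/6 = 14; σ²_A = ((20−8)/6)² = 4.000
te_B = (9 + 4·10 + 11)/6 = 60/6 = 10; σ²_B = ((11−9)/6)² = 0.111
te_C = (1 + 4·4 + 7)/6 = 24/6 = 4; σ²_C = ((7−1)/6)² = 1.000
te_D = (13 + 4·14 + 21)/6 = 90/6 = 15; σ²_D = ((21−13)/6)² = 1.778
te_E = (1 + 4·3 + 17)/6 = 30/6 = 5; σ²_E = ((17−1)/6)² = 7.111
te_F = (1 + 4·6 + 11)/6 = 36/6 = 6; σ²_F = ((11−1)/6)² = 2.778
te_G = (6 + 4·8 + 10)/6 = 48/6 = 8; σ²_G = ((10−6)/6)² = 0.444

Forward pass:
ES_A = 0; EF_A = 14
ES_B = 0; EF_B = 10
ES_C = max(EF_A=14, EF_B=10) = 14; EF_C = 14+4 = 18
ES_D = max(EF_B=10, EF_C=18) = 18; EF_D = 18+15 = 33
ES_E = max(EF_B=10, EF_C=18) = 18; EF_E = 18+5 = 23
ES_F = max(EF_A=14, EF_C=18) = 18; EF_F = 18+6 = 24
ES_G = max(EF_B=10, EF_D=33, EF_E=23, EF_F=24) = 33; EF_G = 33+8 = 41
Expected project duration μ = 41 hours. Critical path: A → C → D → G.

Variance along critical path = 4.000 + 1.000 + 1.778 + 0.444 = 7.222; σ = √7.222 = 2.687 hours.
Z = (38 − 41) / 2.687 = -1.116
P(T ≤ 38) = Φ(-1.116) ≈ 0.132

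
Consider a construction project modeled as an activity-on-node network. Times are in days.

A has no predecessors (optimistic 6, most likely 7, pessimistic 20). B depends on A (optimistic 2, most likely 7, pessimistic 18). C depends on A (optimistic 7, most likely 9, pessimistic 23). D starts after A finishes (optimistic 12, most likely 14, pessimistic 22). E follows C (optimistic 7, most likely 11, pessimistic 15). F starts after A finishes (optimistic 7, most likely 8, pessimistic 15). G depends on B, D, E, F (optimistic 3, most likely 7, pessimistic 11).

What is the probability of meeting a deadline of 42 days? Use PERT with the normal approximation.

0.841

te_A = (6 + 4·7 + 20)/6 = 54/6 = 9; σ²_A = ((20−6)/6)² = 5.444
te_B = (2 + 4·7 + 18)/6 = 48/6 = 8; σ²_B = ((18−2)/6)² = 7.111
te_C = (7 + 4·9 + 23)/6 = 66/6 = 11; σ²_C = ((23−7)/6)² = 7.111
te_D = (12 + 4·14 + 22)/6 = 90/6 = 15; σ²_D = ((22−12)/6)² = 2.778
te_E = (7 + 4·11 + 15)/6 = 66/6 = 11; σ²_E = ((15−7)/6)² = 1.778
te_F = (7 + 4·8 + 15)/6 = 54/6 = 9; σ²_F = ((15−7)/6)² = 1.778
te_G = (3 + 4·7 + 11)/6 = 42/6 = 7; σ²_G = ((11−3)/6)² = 1.778

Forward pass:
ES_A = 0; EF_A = 9
ES_B = 9; EF_B = 9+8 = 17
ES_C = 9; EF_C = 9+11 = 20
ES_D = 9; EF_D = 9+15 = 24
ES_E = 20; EF_E = 20+11 = 31
ES_F = 9; EF_F = 9+9 = 18
ES_G = max(EF_B=17, EF_D=24, EF_E=31, EF_F=18) = 31; EF_G = 31+7 = 38
Expected project duration μ = 38 days. Critical path: A → C → E → G.

Variance along critical path = 5.444 + 7.111 + 1.778 + 1.778 = 16.111; σ = √16.111 = 4.014 days.
Z = (42 − 38) / 4.014 = 0.997
P(T ≤ 42) = Φ(0.997) ≈ 0.841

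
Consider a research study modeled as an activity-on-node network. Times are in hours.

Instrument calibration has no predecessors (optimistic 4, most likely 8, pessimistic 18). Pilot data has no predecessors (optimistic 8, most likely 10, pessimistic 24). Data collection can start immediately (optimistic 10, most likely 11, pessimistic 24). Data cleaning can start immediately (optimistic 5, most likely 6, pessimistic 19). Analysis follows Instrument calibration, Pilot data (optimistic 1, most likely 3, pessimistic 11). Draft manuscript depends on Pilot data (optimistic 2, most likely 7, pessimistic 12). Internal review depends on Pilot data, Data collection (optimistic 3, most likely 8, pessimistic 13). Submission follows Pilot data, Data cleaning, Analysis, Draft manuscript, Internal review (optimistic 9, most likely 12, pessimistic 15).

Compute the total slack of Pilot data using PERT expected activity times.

te_Instrument calibration = (4 + 4·8 + 18)/6 = 54/6 = 9
te_Pilot data = (8 + 4·10 + 24)/6 = 72/6 = 12
te_Data collection = (10 + 4·11 + 24)/6 = 78/6 = 13
te_Data cleaning = (5 + 4·6 + 19)/6 = 48/6 = 8
te_Analysis = (1 + 4·3 + 11)/6 = 24/6 = 4
te_Draft manuscript = (2 + 4·7 + 12)/6 = 42/6 = 7
te_Internal review = (3 + 4·8 + 13)/6 = 48/6 = 8
te_Submission = (9 + 4·12 + 15)/6 = 72/6 = 12

Forward pass:
ES_Instrument calibration = 0; EF_Instrument calibration = 9
ES_Pilot data = 0; EF_Pilot data = 12
ES_Data collection = 0; EF_Data collection = 13
ES_Data cleaning = 0; EF_Data cleaning = 8
ES_Analysis = max(EF_Instrument calibration=9, EF_Pilot data=12) = 12; EF_Analysis = 12+4 = 16
ES_Draft manuscript = 12; EF_Draft manuscript = 12+7 = 19
ES_Internal review = max(EF_Pilot data=12, EF_Data collection=13) = 13; EF_Internal review = 13+8 = 21
ES_Submission = max(EF_Pilot data=12, EF_Data cleaning=8, EF_Analysis=16, EF_Draft manuscript=19, EF_Internal review=21) = 21; EF_Submission = 21+12 = 33
Expected project duration μ = 33 hours. Critical path: Data collection → Internal review → Submission.

Backward pass:
LF_Submission = 33; LS_Submission = 33−12 = 21
LF_Internal review = LS_Submission = 21; LS_Internal review = 21−8 = 13
LF_Draft manuscript = LS_Submission = 21; LS_Draft manuscript = 21−7 = 14
LF_Analysis = LS_Submission = 21; LS_Analysis = 21−4 = 17
LF_Data cleaning = LS_Submission = 21; LS_Data cleaning = 21−8 = 13
LF_Data collection = LS_Internal review = 13; LS_Data collection = 13−13 = 0
LF_Pilot data = min(LS_Analysis=17, LS_Draft manuscript=14, LS_Internal review=13, LS_Submission=21) = 13; LS_Pilot data = 13−12 = 1
LF_Instrument calibration = LS_Analysis = 17; LS_Instrument calibration = 17−9 = 8
Slack_Pilot data = LS_Pilot data − ES_Pilot data = 1 − 0 = 1

1 hours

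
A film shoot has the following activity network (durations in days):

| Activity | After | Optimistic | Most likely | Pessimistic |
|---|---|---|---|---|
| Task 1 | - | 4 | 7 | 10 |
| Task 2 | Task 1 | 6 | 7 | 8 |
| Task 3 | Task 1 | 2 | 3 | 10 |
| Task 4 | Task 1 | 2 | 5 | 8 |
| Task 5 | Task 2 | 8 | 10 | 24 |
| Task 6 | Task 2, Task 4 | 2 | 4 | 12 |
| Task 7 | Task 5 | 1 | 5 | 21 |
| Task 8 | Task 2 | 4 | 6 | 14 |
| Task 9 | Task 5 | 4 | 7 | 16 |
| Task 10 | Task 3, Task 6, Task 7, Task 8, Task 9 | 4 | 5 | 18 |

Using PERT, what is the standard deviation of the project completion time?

4.20 days

te_Task 1 = (4 + 4·7 + 10)/6 = 42/6 = 7; σ²_Task 1 = ((10−4)/6)² = 1.000
te_Task 2 = (6 + 4·7 + 8)/6 = 42/6 = 7; σ²_Task 2 = ((8−6)/6)² = 0.111
te_Task 3 = (2 + 4·3 + 10)/6 = 24/6 = 4; σ²_Task 3 = ((10−2)/6)² = 1.778
te_Task 4 = (2 + 4·5 + 8)/6 = 30/6 = 5; σ²_Task 4 = ((8−2)/6)² = 1.000
te_Task 5 = (8 + 4·10 + 24)/6 = 72/6 = 12; σ²_Task 5 = ((24−8)/6)² = 7.111
te_Task 6 = (2 + 4·4 + 12)/6 = 30/6 = 5; σ²_Task 6 = ((12−2)/6)² = 2.778
te_Task 7 = (1 + 4·5 + 21)/6 = 42/6 = 7; σ²_Task 7 = ((21−1)/6)² = 11.111
te_Task 8 = (4 + 4·6 + 14)/6 = 42/6 = 7; σ²_Task 8 = ((14−4)/6)² = 2.778
te_Task 9 = (4 + 4·7 + 16)/6 = 48/6 = 8; σ²_Task 9 = ((16−4)/6)² = 4.000
te_Task 10 = (4 + 4·5 + 18)/6 = 42/6 = 7; σ²_Task 10 = ((18−4)/6)² = 5.444

Forward pass:
ES_Task 1 = 0; EF_Task 1 = 7
ES_Task 2 = 7; EF_Task 2 = 7+7 = 14
ES_Task 3 = 7; EF_Task 3 = 7+4 = 11
ES_Task 4 = 7; EF_Task 4 = 7+5 = 12
ES_Task 5 = 14; EF_Task 5 = 14+12 = 26
ES_Task 6 = max(EF_Task 2=14, EF_Task 4=12) = 14; EF_Task 6 = 14+5 = 19
ES_Task 7 = 26; EF_Task 7 = 26+7 = 33
ES_Task 8 = 14; EF_Task 8 = 14+7 = 21
ES_Task 9 = 26; EF_Task 9 = 26+8 = 34
ES_Task 10 = max(EF_Task 3=11, EF_Task 6=19, EF_Task 7=33, EF_Task 8=21, EF_Task 9=34) = 34; EF_Task 10 = 34+7 = 41
Expected project duration μ = 41 days. Critical path: Task 1 → Task 2 → Task 5 → Task 9 → Task 10.

Variance along critical path = 1.000 + 0.111 + 7.111 + 4.000 + 5.444 = 17.667
σ = √17.667 = 4.203 days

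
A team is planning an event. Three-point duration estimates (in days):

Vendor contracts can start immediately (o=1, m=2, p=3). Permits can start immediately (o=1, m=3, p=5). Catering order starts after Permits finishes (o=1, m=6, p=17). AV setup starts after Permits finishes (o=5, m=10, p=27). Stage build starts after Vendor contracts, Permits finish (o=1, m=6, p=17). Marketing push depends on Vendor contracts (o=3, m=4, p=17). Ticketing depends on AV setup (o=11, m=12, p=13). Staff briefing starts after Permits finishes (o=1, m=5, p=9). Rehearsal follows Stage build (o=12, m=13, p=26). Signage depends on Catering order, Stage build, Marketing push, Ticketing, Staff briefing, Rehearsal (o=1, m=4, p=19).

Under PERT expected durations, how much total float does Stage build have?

te_Vendor contracts = (1 + 4·2 + 3)/6 = 12/6 = 2
te_Permits = (1 + 4·3 + 5)/6 = 18/6 = 3
te_Catering order = (1 + 4·6 + 17)/6 = 42/6 = 7
te_AV setup = (5 + 4·10 + 27)/6 = 72/6 = 12
te_Stage build = (1 + 4·6 + 17)/6 = 42/6 = 7
te_Marketing push = (3 + 4·4 + 17)/6 = 36/6 = 6
te_Ticketing = (11 + 4·12 + 13)/6 = 72/6 = 12
te_Staff briefing = (1 + 4·5 + 9)/6 = 30/6 = 5
te_Rehearsal = (12 + 4·13 + 26)/6 = 90/6 = 15
te_Signage = (1 + 4·4 + 19)/6 = 36/6 = 6

Forward pass:
ES_Vendor contracts = 0; EF_Vendor contracts = 2
ES_Permits = 0; EF_Permits = 3
ES_Catering order = 3; EF_Catering order = 3+7 = 10
ES_AV setup = 3; EF_AV setup = 3+12 = 15
ES_Stage build = max(EF_Vendor contracts=2, EF_Permits=3) = 3; EF_Stage build = 3+7 = 10
ES_Marketing push = 2; EF_Marketing push = 2+6 = 8
ES_Ticketing = 15; EF_Ticketing = 15+12 = 27
ES_Staff briefing = 3; EF_Staff briefing = 3+5 = 8
ES_Rehearsal = 10; EF_Rehearsal = 10+15 = 25
ES_Signage = max(EF_Catering order=10, EF_Stage build=10, EF_Marketing push=8, EF_Ticketing=27, EF_Staff briefing=8, EF_Rehearsal=25) = 27; EF_Signage = 27+6 = 33
Expected project duration μ = 33 days. Critical path: Permits → AV setup → Ticketing → Signage.

Backward pass:
LF_Signage = 33; LS_Signage = 33−6 = 27
LF_Rehearsal = LS_Signage = 27; LS_Rehearsal = 27−15 = 12
LF_Staff briefing = LS_Signage = 27; LS_Staff briefing = 27−5 = 22
LF_Ticketing = LS_Signage = 27; LS_Ticketing = 27−12 = 15
LF_Marketing push = LS_Signage = 27; LS_Marketing push = 27−6 = 21
LF_Stage build = min(LS_Rehearsal=12, LS_Signage=27) = 12; LS_Stage build = 12−7 = 5
LF_AV setup = LS_Ticketing = 15; LS_AV setup = 15−12 = 3
LF_Catering order = LS_Signage = 27; LS_Catering order = 27−7 = 20
LF_Permits = min(LS_Catering order=20, LS_AV setup=3, LS_Stage build=5, LS_Staff briefing=22) = 3; LS_Permits = 3−3 = 0
LF_Vendor contracts = min(LS_Stage build=5, LS_Marketing push=21) = 5; LS_Vendor contracts = 5−2 = 3
Slack_Stage build = LS_Stage build − ES_Stage build = 5 − 3 = 2

2 days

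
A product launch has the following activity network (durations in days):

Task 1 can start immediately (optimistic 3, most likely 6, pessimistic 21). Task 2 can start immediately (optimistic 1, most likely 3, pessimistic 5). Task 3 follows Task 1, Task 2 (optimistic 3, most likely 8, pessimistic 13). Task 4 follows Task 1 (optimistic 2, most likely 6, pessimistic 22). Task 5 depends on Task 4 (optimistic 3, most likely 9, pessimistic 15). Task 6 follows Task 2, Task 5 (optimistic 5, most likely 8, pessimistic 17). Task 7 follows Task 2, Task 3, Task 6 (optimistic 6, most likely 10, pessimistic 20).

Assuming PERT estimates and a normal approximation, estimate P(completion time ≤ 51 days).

te_Task 1 = (3 + 4·6 + 21)/6 = 48/6 = 8; σ²_Task 1 = ((21−3)/6)² = 9.000
te_Task 2 = (1 + 4·3 + 5)/6 = 18/6 = 3; σ²_Task 2 = ((5−1)/6)² = 0.444
te_Task 3 = (3 + 4·8 + 13)/6 = 48/6 = 8; σ²_Task 3 = ((13−3)/6)² = 2.778
te_Task 4 = (2 + 4·6 + 22)/6 = 48/6 = 8; σ²_Task 4 = ((22−2)/6)² = 11.111
te_Task 5 = (3 + 4·9 + 15)/6 = 54/6 = 9; σ²_Task 5 = ((15−3)/6)² = 4.000
te_Task 6 = (5 + 4·8 + 17)/6 = 54/6 = 9; σ²_Task 6 = ((17−5)/6)² = 4.000
te_Task 7 = (6 + 4·10 + 20)/6 = 66/6 = 11; σ²_Task 7 = ((20−6)/6)² = 5.444

Forward pass:
ES_Task 1 = 0; EF_Task 1 = 8
ES_Task 2 = 0; EF_Task 2 = 3
ES_Task 3 = max(EF_Task 1=8, EF_Task 2=3) = 8; EF_Task 3 = 8+8 = 16
ES_Task 4 = 8; EF_Task 4 = 8+8 = 16
ES_Task 5 = 16; EF_Task 5 = 16+9 = 25
ES_Task 6 = max(EF_Task 2=3, EF_Task 5=25) = 25; EF_Task 6 = 25+9 = 34
ES_Task 7 = max(EF_Task 2=3, EF_Task 3=16, EF_Task 6=34) = 34; EF_Task 7 = 34+11 = 45
Expected project duration μ = 45 days. Critical path: Task 1 → Task 4 → Task 5 → Task 6 → Task 7.

Variance along critical path = 9.000 + 11.111 + 4.000 + 4.000 + 5.444 = 33.556; σ = √33.556 = 5.793 days.
Z = (51 − 45) / 5.793 = 1.036
P(T ≤ 51) = Φ(1.036) ≈ 0.850

0.850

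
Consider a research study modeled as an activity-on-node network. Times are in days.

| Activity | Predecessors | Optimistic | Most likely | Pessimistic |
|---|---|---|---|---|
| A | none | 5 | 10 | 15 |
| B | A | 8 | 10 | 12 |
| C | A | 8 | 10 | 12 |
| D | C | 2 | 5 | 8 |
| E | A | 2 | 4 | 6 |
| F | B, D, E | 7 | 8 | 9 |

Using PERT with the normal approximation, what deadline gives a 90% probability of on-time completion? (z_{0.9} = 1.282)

te_A = (5 + 4·10 + 15)/6 = 60/6 = 10; σ²_A = ((15−5)/6)² = 2.778
te_B = (8 + 4·10 + 12)/6 = 60/6 = 10; σ²_B = ((12−8)/6)² = 0.444
te_C = (8 + 4·10 + 12)/6 = 60/6 = 10; σ²_C = ((12−8)/6)² = 0.444
te_D = (2 + 4·5 + 8)/6 = 30/6 = 5; σ²_D = ((8−2)/6)² = 1.000
te_E = (2 + 4·4 + 6)/6 = 24/6 = 4; σ²_E = ((6−2)/6)² = 0.444
te_F = (7 + 4·8 + 9)/6 = 48/6 = 8; σ²_F = ((9−7)/6)² = 0.111

Forward pass:
ES_A = 0; EF_A = 10
ES_B = 10; EF_B = 10+10 = 20
ES_C = 10; EF_C = 10+10 = 20
ES_D = 20; EF_D = 20+5 = 25
ES_E = 10; EF_E = 10+4 = 14
ES_F = max(EF_B=20, EF_D=25, EF_E=14) = 25; EF_F = 25+8 = 33
Expected project duration μ = 33 days. Critical path: A → C → D → F.

Variance along critical path = 2.778 + 0.444 + 1.000 + 0.111 = 4.333; σ = 2.082 days.
D = μ + z·σ = 33 + 1.282·2.082 = 35.7 days

35.7 days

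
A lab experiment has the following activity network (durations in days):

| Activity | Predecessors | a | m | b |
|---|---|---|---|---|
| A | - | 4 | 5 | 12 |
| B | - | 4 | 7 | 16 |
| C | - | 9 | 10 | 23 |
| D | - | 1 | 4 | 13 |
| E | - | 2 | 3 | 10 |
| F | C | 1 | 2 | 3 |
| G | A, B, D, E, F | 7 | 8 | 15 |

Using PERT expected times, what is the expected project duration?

23 days

te_A = (4 + 4·5 + 12)/6 = 36/6 = 6
te_B = (4 + 4·7 + 16)/6 = 48/6 = 8
te_C = (9 + 4·10 + 23)/6 = 72/6 = 12
te_D = (1 + 4·4 + 13)/6 = 30/6 = 5
te_E = (2 + 4·3 + 10)/6 = 24/6 = 4
te_F = (1 + 4·2 + 3)/6 = 12/6 = 2
te_G = (7 + 4·8 + 15)/6 = 54/6 = 9

Forward pass:
ES_A = 0; EF_A = 6
ES_B = 0; EF_B = 8
ES_C = 0; EF_C = 12
ES_D = 0; EF_D = 5
ES_E = 0; EF_E = 4
ES_F = 12; EF_F = 12+2 = 14
ES_G = max(EF_A=6, EF_B=8, EF_D=5, EF_E=4, EF_F=14) = 14; EF_G = 14+9 = 23
Expected project duration μ = 23 days. Critical path: C → F → G.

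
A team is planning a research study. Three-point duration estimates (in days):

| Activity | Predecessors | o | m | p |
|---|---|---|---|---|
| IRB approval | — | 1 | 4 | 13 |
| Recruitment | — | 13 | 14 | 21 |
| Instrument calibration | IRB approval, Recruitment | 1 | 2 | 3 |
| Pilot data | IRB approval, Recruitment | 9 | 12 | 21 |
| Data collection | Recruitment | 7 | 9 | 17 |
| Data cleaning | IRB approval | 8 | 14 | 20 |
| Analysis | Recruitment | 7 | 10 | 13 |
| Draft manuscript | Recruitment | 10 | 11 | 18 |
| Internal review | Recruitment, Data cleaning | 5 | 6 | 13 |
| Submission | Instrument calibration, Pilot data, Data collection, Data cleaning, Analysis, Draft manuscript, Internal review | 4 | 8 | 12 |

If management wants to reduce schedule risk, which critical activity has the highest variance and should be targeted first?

Pilot data

te_IRB approval = (1 + 4·4 + 13)/6 = 30/6 = 5; σ²_IRB approval = ((13−1)/6)² = 4.000
te_Recruitment = (13 + 4·14 + 21)/6 = 90/6 = 15; σ²_Recruitment = ((21−13)/6)² = 1.778
te_Instrument calibration = (1 + 4·2 + 3)/6 = 12/6 = 2; σ²_Instrument calibration = ((3−1)/6)² = 0.111
te_Pilot data = (9 + 4·12 + 21)/6 = 78/6 = 13; σ²_Pilot data = ((21−9)/6)² = 4.000
te_Data collection = (7 + 4·9 + 17)/6 = 60/6 = 10; σ²_Data collection = ((17−7)/6)² = 2.778
te_Data cleaning = (8 + 4·14 + 20)/6 = 84/6 = 14; σ²_Data cleaning = ((20−8)/6)² = 4.000
te_Analysis = (7 + 4·10 + 13)/6 = 60/6 = 10; σ²_Analysis = ((13−7)/6)² = 1.000
te_Draft manuscript = (10 + 4·11 + 18)/6 = 72/6 = 12; σ²_Draft manuscript = ((18−10)/6)² = 1.778
te_Internal review = (5 + 4·6 + 13)/6 = 42/6 = 7; σ²_Internal review = ((13−5)/6)² = 1.778
te_Submission = (4 + 4·8 + 12)/6 = 48/6 = 8; σ²_Submission = ((12−4)/6)² = 1.778

Forward pass:
ES_IRB approval = 0; EF_IRB approval = 5
ES_Recruitment = 0; EF_Recruitment = 15
ES_Instrument calibration = max(EF_IRB approval=5, EF_Recruitment=15) = 15; EF_Instrument calibration = 15+2 = 17
ES_Pilot data = max(EF_IRB approval=5, EF_Recruitment=15) = 15; EF_Pilot data = 15+13 = 28
ES_Data collection = 15; EF_Data collection = 15+10 = 25
ES_Data cleaning = 5; EF_Data cleaning = 5+14 = 19
ES_Analysis = 15; EF_Analysis = 15+10 = 25
ES_Draft manuscript = 15; EF_Draft manuscript = 15+12 = 27
ES_Internal review = max(EF_Recruitment=15, EF_Data cleaning=19) = 19; EF_Internal review = 19+7 = 26
ES_Submission = max(EF_Instrument calibration=17, EF_Pilot data=28, EF_Data collection=25, EF_Data cleaning=19, EF_Analysis=25, EF_Draft manuscript=27, EF_Internal review=26) = 28; EF_Submission = 28+8 = 36
Expected project duration μ = 36 days. Critical path: Recruitment → Pilot data → Submission.

Variances on critical path: σ²_Recruitment=1.778, σ²_Pilot data=4.000, σ²_Submission=1.778.
Largest is σ²_Pilot data = 4.000.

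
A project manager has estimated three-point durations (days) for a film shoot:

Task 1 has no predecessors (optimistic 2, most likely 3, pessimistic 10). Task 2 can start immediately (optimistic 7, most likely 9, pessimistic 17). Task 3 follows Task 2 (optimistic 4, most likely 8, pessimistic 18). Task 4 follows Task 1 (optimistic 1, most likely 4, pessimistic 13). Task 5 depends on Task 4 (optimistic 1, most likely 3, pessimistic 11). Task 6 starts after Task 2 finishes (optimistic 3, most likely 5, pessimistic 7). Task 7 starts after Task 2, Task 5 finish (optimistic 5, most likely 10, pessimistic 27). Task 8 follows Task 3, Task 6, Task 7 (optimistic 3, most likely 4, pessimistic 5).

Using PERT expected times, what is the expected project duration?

te_Task 1 = (2 + 4·3 + 10)/6 = 24/6 = 4
te_Task 2 = (7 + 4·9 + 17)/6 = 60/6 = 10
te_Task 3 = (4 + 4·8 + 18)/6 = 54/6 = 9
te_Task 4 = (1 + 4·4 + 13)/6 = 30/6 = 5
te_Task 5 = (1 + 4·3 + 11)/6 = 24/6 = 4
te_Task 6 = (3 + 4·5 + 7)/6 = 30/6 = 5
te_Task 7 = (5 + 4·10 + 27)/6 = 72/6 = 12
te_Task 8 = (3 + 4·4 + 5)/6 = 24/6 = 4

Forward pass:
ES_Task 1 = 0; EF_Task 1 = 4
ES_Task 2 = 0; EF_Task 2 = 10
ES_Task 3 = 10; EF_Task 3 = 10+9 = 19
ES_Task 4 = 4; EF_Task 4 = 4+5 = 9
ES_Task 5 = 9; EF_Task 5 = 9+4 = 13
ES_Task 6 = 10; EF_Task 6 = 10+5 = 15
ES_Task 7 = max(EF_Task 2=10, EF_Task 5=13) = 13; EF_Task 7 = 13+12 = 25
ES_Task 8 = max(EF_Task 3=19, EF_Task 6=15, EF_Task 7=25) = 25; EF_Task 8 = 25+4 = 29
Expected project duration μ = 29 days. Critical path: Task 1 → Task 4 → Task 5 → Task 7 → Task 8.

29 days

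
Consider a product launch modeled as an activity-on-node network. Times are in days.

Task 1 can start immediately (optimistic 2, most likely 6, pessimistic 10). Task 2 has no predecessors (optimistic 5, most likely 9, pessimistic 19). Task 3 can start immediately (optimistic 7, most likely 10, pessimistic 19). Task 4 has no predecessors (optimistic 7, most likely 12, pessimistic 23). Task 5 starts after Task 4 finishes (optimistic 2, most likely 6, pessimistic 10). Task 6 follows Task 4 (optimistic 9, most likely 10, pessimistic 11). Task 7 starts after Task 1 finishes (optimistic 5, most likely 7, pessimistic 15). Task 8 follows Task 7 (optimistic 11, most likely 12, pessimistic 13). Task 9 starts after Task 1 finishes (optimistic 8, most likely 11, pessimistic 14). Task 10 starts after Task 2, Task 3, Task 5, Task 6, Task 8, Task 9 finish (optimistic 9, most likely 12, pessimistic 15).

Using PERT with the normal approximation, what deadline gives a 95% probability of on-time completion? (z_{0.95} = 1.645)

41.9 days

te_Task 1 = (2 + 4·6 + 10)/6 = 36/6 = 6; σ²_Task 1 = ((10−2)/6)² = 1.778
te_Task 2 = (5 + 4·9 + 19)/6 = 60/6 = 10; σ²_Task 2 = ((19−5)/6)² = 5.444
te_Task 3 = (7 + 4·10 + 19)/6 = 66/6 = 11; σ²_Task 3 = ((19−7)/6)² = 4.000
te_Task 4 = (7 + 4·12 + 23)/6 = 78/6 = 13; σ²_Task 4 = ((23−7)/6)² = 7.111
te_Task 5 = (2 + 4·6 + 10)/6 = 36/6 = 6; σ²_Task 5 = ((10−2)/6)² = 1.778
te_Task 6 = (9 + 4·10 + 11)/6 = 60/6 = 10; σ²_Task 6 = ((11−9)/6)² = 0.111
te_Task 7 = (5 + 4·7 + 15)/6 = 48/6 = 8; σ²_Task 7 = ((15−5)/6)² = 2.778
te_Task 8 = (11 + 4·12 + 13)/6 = 72/6 = 12; σ²_Task 8 = ((13−11)/6)² = 0.111
te_Task 9 = (8 + 4·11 + 14)/6 = 66/6 = 11; σ²_Task 9 = ((14−8)/6)² = 1.000
te_Task 10 = (9 + 4·12 + 15)/6 = 72/6 = 12; σ²_Task 10 = ((15−9)/6)² = 1.000

Forward pass:
ES_Task 1 = 0; EF_Task 1 = 6
ES_Task 2 = 0; EF_Task 2 = 10
ES_Task 3 = 0; EF_Task 3 = 11
ES_Task 4 = 0; EF_Task 4 = 13
ES_Task 5 = 13; EF_Task 5 = 13+6 = 19
ES_Task 6 = 13; EF_Task 6 = 13+10 = 23
ES_Task 7 = 6; EF_Task 7 = 6+8 = 14
ES_Task 8 = 14; EF_Task 8 = 14+12 = 26
ES_Task 9 = 6; EF_Task 9 = 6+11 = 17
ES_Task 10 = max(EF_Task 2=10, EF_Task 3=11, EF_Task 5=19, EF_Task 6=23, EF_Task 8=26, EF_Task 9=17) = 26; EF_Task 10 = 26+12 = 38
Expected project duration μ = 38 days. Critical path: Task 1 → Task 7 → Task 8 → Task 10.

Variance along critical path = 1.778 + 2.778 + 0.111 + 1.000 = 5.667; σ = 2.380 days.
D = μ + z·σ = 38 + 1.645·2.380 = 41.9 days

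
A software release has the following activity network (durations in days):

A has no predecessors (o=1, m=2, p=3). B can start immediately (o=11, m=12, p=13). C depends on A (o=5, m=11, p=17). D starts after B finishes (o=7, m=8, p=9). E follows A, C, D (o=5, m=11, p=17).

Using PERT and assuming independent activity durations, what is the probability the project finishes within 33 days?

te_A = (1 + 4·2 + 3)/6 = 12/6 = 2; σ²_A = ((3−1)/6)² = 0.111
te_B = (11 + 4·12 + 13)/6 = 72/6 = 12; σ²_B = ((13−11)/6)² = 0.111
te_C = (5 + 4·11 + 17)/6 = 66/6 = 11; σ²_C = ((17−5)/6)² = 4.000
te_D = (7 + 4·8 + 9)/6 = 48/6 = 8; σ²_D = ((9−7)/6)² = 0.111
te_E = (5 + 4·11 + 17)/6 = 66/6 = 11; σ²_E = ((17−5)/6)² = 4.000

Forward pass:
ES_A = 0; EF_A = 2
ES_B = 0; EF_B = 12
ES_C = 2; EF_C = 2+11 = 13
ES_D = 12; EF_D = 12+8 = 20
ES_E = max(EF_A=2, EF_C=13, EF_D=20) = 20; EF_E = 20+11 = 31
Expected project duration μ = 31 days. Critical path: B → D → E.

Variance along critical path = 0.111 + 0.111 + 4.000 = 4.222; σ = √4.222 = 2.055 days.
Z = (33 − 31) / 2.055 = 0.973
P(T ≤ 33) = Φ(0.973) ≈ 0.835

0.835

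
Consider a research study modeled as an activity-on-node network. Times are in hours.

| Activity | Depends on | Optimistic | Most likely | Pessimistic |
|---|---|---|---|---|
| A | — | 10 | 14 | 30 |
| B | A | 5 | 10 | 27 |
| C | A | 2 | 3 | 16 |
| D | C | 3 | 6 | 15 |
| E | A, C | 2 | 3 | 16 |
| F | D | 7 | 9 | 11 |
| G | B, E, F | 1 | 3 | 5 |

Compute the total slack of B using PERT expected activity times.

9 hours

te_A = (10 + 4·14 + 30)/6 = 96/6 = 16
te_B = (5 + 4·10 + 27)/6 = 72/6 = 12
te_C = (2 + 4·3 + 16)/6 = 30/6 = 5
te_D = (3 + 4·6 + 15)/6 = 42/6 = 7
te_E = (2 + 4·3 + 16)/6 = 30/6 = 5
te_F = (7 + 4·9 + 11)/6 = 54/6 = 9
te_G = (1 + 4·3 + 5)/6 = 18/6 = 3

Forward pass:
ES_A = 0; EF_A = 16
ES_B = 16; EF_B = 16+12 = 28
ES_C = 16; EF_C = 16+5 = 21
ES_D = 21; EF_D = 21+7 = 28
ES_E = max(EF_A=16, EF_C=21) = 21; EF_E = 21+5 = 26
ES_F = 28; EF_F = 28+9 = 37
ES_G = max(EF_B=28, EF_E=26, EF_F=37) = 37; EF_G = 37+3 = 40
Expected project duration μ = 40 hours. Critical path: A → C → D → F → G.

Backward pass:
LF_G = 40; LS_G = 40−3 = 37
LF_F = LS_G = 37; LS_F = 37−9 = 28
LF_E = LS_G = 37; LS_E = 37−5 = 32
LF_D = LS_F = 28; LS_D = 28−7 = 21
LF_C = min(LS_D=21, LS_E=32) = 21; LS_C = 21−5 = 16
LF_B = LS_G = 37; LS_B = 37−12 = 25
LF_A = min(LS_B=25, LS_C=16, LS_E=32) = 16; LS_A = 16−16 = 0
Slack_B = LS_B − ES_B = 25 − 16 = 9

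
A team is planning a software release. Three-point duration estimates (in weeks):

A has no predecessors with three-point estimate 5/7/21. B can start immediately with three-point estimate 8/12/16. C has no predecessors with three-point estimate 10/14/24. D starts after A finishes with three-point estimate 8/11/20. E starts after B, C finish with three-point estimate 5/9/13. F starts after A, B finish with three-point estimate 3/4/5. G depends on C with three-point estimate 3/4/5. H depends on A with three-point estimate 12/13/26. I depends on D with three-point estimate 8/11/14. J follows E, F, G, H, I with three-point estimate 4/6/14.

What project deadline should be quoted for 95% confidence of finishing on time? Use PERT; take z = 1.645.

te_A = (5 + 4·7 + 21)/6 = 54/6 = 9; σ²_A = ((21−5)/6)² = 7.111
te_B = (8 + 4·12 + 16)/6 = 72/6 = 12; σ²_B = ((16−8)/6)² = 1.778
te_C = (10 + 4·14 + 24)/6 = 90/6 = 15; σ²_C = ((24−10)/6)² = 5.444
te_D = (8 + 4·11 + 20)/6 = 72/6 = 12; σ²_D = ((20−8)/6)² = 4.000
te_E = (5 + 4·9 + 13)/6 = 54/6 = 9; σ²_E = ((13−5)/6)² = 1.778
te_F = (3 + 4·4 + 5)/6 = 24/6 = 4; σ²_F = ((5−3)/6)² = 0.111
te_G = (3 + 4·4 + 5)/6 = 24/6 = 4; σ²_G = ((5−3)/6)² = 0.111
te_H = (12 + 4·13 + 26)/6 = 90/6 = 15; σ²_H = ((26−12)/6)² = 5.444
te_I = (8 + 4·11 + 14)/6 = 66/6 = 11; σ²_I = ((14−8)/6)² = 1.000
te_J = (4 + 4·6 + 14)/6 = 42/6 = 7; σ²_J = ((14−4)/6)² = 2.778

Forward pass:
ES_A = 0; EF_A = 9
ES_B = 0; EF_B = 12
ES_C = 0; EF_C = 15
ES_D = 9; EF_D = 9+12 = 21
ES_E = max(EF_B=12, EF_C=15) = 15; EF_E = 15+9 = 24
ES_F = max(EF_A=9, EF_B=12) = 12; EF_F = 12+4 = 16
ES_G = 15; EF_G = 15+4 = 19
ES_H = 9; EF_H = 9+15 = 24
ES_I = 21; EF_I = 21+11 = 32
ES_J = max(EF_E=24, EF_F=16, EF_G=19, EF_H=24, EF_I=32) = 32; EF_J = 32+7 = 39
Expected project duration μ = 39 weeks. Critical path: A → D → I → J.

Variance along critical path = 7.111 + 4.000 + 1.000 + 2.778 = 14.889; σ = 3.859 weeks.
D = μ + z·σ = 39 + 1.645·3.859 = 45.3 weeks

45.3 weeks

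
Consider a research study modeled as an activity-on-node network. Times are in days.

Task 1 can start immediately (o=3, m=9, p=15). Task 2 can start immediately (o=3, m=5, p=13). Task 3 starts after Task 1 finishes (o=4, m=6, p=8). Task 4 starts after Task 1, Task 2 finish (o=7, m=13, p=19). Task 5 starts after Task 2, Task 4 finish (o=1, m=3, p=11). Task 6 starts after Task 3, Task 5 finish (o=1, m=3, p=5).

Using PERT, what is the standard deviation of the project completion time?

te_Task 1 = (3 + 4·9 + 15)/6 = 54/6 = 9; σ²_Task 1 = ((15−3)/6)² = 4.000
te_Task 2 = (3 + 4·5 + 13)/6 = 36/6 = 6; σ²_Task 2 = ((13−3)/6)² = 2.778
te_Task 3 = (4 + 4·6 + 8)/6 = 36/6 = 6; σ²_Task 3 = ((8−4)/6)² = 0.444
te_Task 4 = (7 + 4·13 + 19)/6 = 78/6 = 13; σ²_Task 4 = ((19−7)/6)² = 4.000
te_Task 5 = (1 + 4·3 + 11)/6 = 24/6 = 4; σ²_Task 5 = ((11−1)/6)² = 2.778
te_Task 6 = (1 + 4·3 + 5)/6 = 18/6 = 3; σ²_Task 6 = ((5−1)/6)² = 0.444

Forward pass:
ES_Task 1 = 0; EF_Task 1 = 9
ES_Task 2 = 0; EF_Task 2 = 6
ES_Task 3 = 9; EF_Task 3 = 9+6 = 15
ES_Task 4 = max(EF_Task 1=9, EF_Task 2=6) = 9; EF_Task 4 = 9+13 = 22
ES_Task 5 = max(EF_Task 2=6, EF_Task 4=22) = 22; EF_Task 5 = 22+4 = 26
ES_Task 6 = max(EF_Task 3=15, EF_Task 5=26) = 26; EF_Task 6 = 26+3 = 29
Expected project duration μ = 29 days. Critical path: Task 1 → Task 4 → Task 5 → Task 6.

Variance along critical path = 4.000 + 4.000 + 2.778 + 0.444 = 11.222
σ = √11.222 = 3.350 days

3.35 days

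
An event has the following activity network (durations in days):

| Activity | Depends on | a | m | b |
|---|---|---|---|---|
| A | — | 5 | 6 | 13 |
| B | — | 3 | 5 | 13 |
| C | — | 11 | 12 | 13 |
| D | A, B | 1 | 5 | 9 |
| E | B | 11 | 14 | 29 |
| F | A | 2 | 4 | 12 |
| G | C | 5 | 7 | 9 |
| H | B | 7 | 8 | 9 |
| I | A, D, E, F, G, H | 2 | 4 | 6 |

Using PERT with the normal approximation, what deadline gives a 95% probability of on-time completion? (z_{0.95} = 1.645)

te_A = (5 + 4·6 + 13)/6 = 42/6 = 7; σ²_A = ((13−5)/6)² = 1.778
te_B = (3 + 4·5 + 13)/6 = 36/6 = 6; σ²_B = ((13−3)/6)² = 2.778
te_C = (11 + 4·12 + 13)/6 = 72/6 = 12; σ²_C = ((13−11)/6)² = 0.111
te_D = (1 + 4·5 + 9)/6 = 30/6 = 5; σ²_D = ((9−1)/6)² = 1.778
te_E = (11 + 4·14 + 29)/6 = 96/6 = 16; σ²_E = ((29−11)/6)² = 9.000
te_F = (2 + 4·4 + 12)/6 = 30/6 = 5; σ²_F = ((12−2)/6)² = 2.778
te_G = (5 + 4·7 + 9)/6 = 42/6 = 7; σ²_G = ((9−5)/6)² = 0.444
te_H = (7 + 4·8 + 9)/6 = 48/6 = 8; σ²_H = ((9−7)/6)² = 0.111
te_I = (2 + 4·4 + 6)/6 = 24/6 = 4; σ²_I = ((6−2)/6)² = 0.444

Forward pass:
ES_A = 0; EF_A = 7
ES_B = 0; EF_B = 6
ES_C = 0; EF_C = 12
ES_D = max(EF_A=7, EF_B=6) = 7; EF_D = 7+5 = 12
ES_E = 6; EF_E = 6+16 = 22
ES_F = 7; EF_F = 7+5 = 12
ES_G = 12; EF_G = 12+7 = 19
ES_H = 6; EF_H = 6+8 = 14
ES_I = max(EF_A=7, EF_D=12, EF_E=22, EF_F=12, EF_G=19, EF_H=14) = 22; EF_I = 22+4 = 26
Expected project duration μ = 26 days. Critical path: B → E → I.

Variance along critical path = 2.778 + 9.000 + 0.444 = 12.222; σ = 3.496 days.
D = μ + z·σ = 26 + 1.645·3.496 = 31.8 days

31.8 days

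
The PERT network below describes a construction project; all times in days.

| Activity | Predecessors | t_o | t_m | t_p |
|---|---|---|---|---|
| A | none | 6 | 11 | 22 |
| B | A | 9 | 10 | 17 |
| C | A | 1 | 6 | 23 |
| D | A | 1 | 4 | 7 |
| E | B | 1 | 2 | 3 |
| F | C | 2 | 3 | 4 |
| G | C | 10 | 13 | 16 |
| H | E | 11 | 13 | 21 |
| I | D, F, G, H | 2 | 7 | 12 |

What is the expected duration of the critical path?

te_A = (6 + 4·11 + 22)/6 = 72/6 = 12
te_B = (9 + 4·10 + 17)/6 = 66/6 = 11
te_C = (1 + 4·6 + 23)/6 = 48/6 = 8
te_D = (1 + 4·4 + 7)/6 = 24/6 = 4
te_E = (1 + 4·2 + 3)/6 = 12/6 = 2
te_F = (2 + 4·3 + 4)/6 = 18/6 = 3
te_G = (10 + 4·13 + 16)/6 = 78/6 = 13
te_H = (11 + 4·13 + 21)/6 = 84/6 = 14
te_I = (2 + 4·7 + 12)/6 = 42/6 = 7

Forward pass:
ES_A = 0; EF_A = 12
ES_B = 12; EF_B = 12+11 = 23
ES_C = 12; EF_C = 12+8 = 20
ES_D = 12; EF_D = 12+4 = 16
ES_E = 23; EF_E = 23+2 = 25
ES_F = 20; EF_F = 20+3 = 23
ES_G = 20; EF_G = 20+13 = 33
ES_H = 25; EF_H = 25+14 = 39
ES_I = max(EF_D=16, EF_F=23, EF_G=33, EF_H=39) = 39; EF_I = 39+7 = 46
Expected project duration μ = 46 days. Critical path: A → B → E → H → I.

46 days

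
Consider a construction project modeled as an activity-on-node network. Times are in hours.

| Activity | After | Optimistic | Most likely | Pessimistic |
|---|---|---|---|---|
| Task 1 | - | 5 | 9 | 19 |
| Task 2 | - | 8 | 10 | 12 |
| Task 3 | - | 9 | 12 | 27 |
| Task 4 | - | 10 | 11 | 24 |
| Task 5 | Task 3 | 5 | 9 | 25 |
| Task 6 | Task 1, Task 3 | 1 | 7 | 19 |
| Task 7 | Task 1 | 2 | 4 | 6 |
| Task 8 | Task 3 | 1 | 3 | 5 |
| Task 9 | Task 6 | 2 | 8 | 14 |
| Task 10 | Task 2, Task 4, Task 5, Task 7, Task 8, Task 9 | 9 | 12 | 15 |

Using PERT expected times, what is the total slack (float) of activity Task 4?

te_Task 1 = (5 + 4·9 + 19)/6 = 60/6 = 10
te_Task 2 = (8 + 4·10 + 12)/6 = 60/6 = 10
te_Task 3 = (9 + 4·12 + 27)/6 = 84/6 = 14
te_Task 4 = (10 + 4·11 + 24)/6 = 78/6 = 13
te_Task 5 = (5 + 4·9 + 25)/6 = 66/6 = 11
te_Task 6 = (1 + 4·7 + 19)/6 = 48/6 = 8
te_Task 7 = (2 + 4·4 + 6)/6 = 24/6 = 4
te_Task 8 = (1 + 4·3 + 5)/6 = 18/6 = 3
te_Task 9 = (2 + 4·8 + 14)/6 = 48/6 = 8
te_Task 10 = (9 + 4·12 + 15)/6 = 72/6 = 12

Forward pass:
ES_Task 1 = 0; EF_Task 1 = 10
ES_Task 2 = 0; EF_Task 2 = 10
ES_Task 3 = 0; EF_Task 3 = 14
ES_Task 4 = 0; EF_Task 4 = 13
ES_Task 5 = 14; EF_Task 5 = 14+11 = 25
ES_Task 6 = max(EF_Task 1=10, EF_Task 3=14) = 14; EF_Task 6 = 14+8 = 22
ES_Task 7 = 10; EF_Task 7 = 10+4 = 14
ES_Task 8 = 14; EF_Task 8 = 14+3 = 17
ES_Task 9 = 22; EF_Task 9 = 22+8 = 30
ES_Task 10 = max(EF_Task 2=10, EF_Task 4=13, EF_Task 5=25, EF_Task 7=14, EF_Task 8=17, EF_Task 9=30) = 30; EF_Task 10 = 30+12 = 42
Expected project duration μ = 42 hours. Critical path: Task 3 → Task 6 → Task 9 → Task 10.

Backward pass:
LF_Task 10 = 42; LS_Task 10 = 42−12 = 30
LF_Task 9 = LS_Task 10 = 30; LS_Task 9 = 30−8 = 22
LF_Task 8 = LS_Task 10 = 30; LS_Task 8 = 30−3 = 27
LF_Task 7 = LS_Task 10 = 30; LS_Task 7 = 30−4 = 26
LF_Task 6 = LS_Task 9 = 22; LS_Task 6 = 22−8 = 14
LF_Task 5 = LS_Task 10 = 30; LS_Task 5 = 30−11 = 19
LF_Task 4 = LS_Task 10 = 30; LS_Task 4 = 30−13 = 17
LF_Task 3 = min(LS_Task 5=19, LS_Task 6=14, LS_Task 8=27) = 14; LS_Task 3 = 14−14 = 0
LF_Task 2 = LS_Task 10 = 30; LS_Task 2 = 30−10 = 20
LF_Task 1 = min(LS_Task 6=14, LS_Task 7=26) = 14; LS_Task 1 = 14−10 = 4
Slack_Task 4 = LS_Task 4 − ES_Task 4 = 17 − 0 = 17

17 hours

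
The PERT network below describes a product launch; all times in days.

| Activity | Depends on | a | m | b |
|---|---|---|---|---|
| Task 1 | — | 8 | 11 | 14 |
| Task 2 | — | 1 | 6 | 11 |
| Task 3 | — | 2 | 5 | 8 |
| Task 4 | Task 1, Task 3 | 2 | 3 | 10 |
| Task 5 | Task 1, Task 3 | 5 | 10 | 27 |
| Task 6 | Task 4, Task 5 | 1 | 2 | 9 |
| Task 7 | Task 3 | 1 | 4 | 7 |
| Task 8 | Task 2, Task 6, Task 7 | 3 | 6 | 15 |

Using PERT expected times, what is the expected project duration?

te_Task 1 = (8 + 4·11 + 14)/6 = 66/6 = 11
te_Task 2 = (1 + 4·6 + 11)/6 = 36/6 = 6
te_Task 3 = (2 + 4·5 + 8)/6 = 30/6 = 5
te_Task 4 = (2 + 4·3 + 10)/6 = 24/6 = 4
te_Task 5 = (5 + 4·10 + 27)/6 = 72/6 = 12
te_Task 6 = (1 + 4·2 + 9)/6 = 18/6 = 3
te_Task 7 = (1 + 4·4 + 7)/6 = 24/6 = 4
te_Task 8 = (3 + 4·6 + 15)/6 = 42/6 = 7

Forward pass:
ES_Task 1 = 0; EF_Task 1 = 11
ES_Task 2 = 0; EF_Task 2 = 6
ES_Task 3 = 0; EF_Task 3 = 5
ES_Task 4 = max(EF_Task 1=11, EF_Task 3=5) = 11; EF_Task 4 = 11+4 = 15
ES_Task 5 = max(EF_Task 1=11, EF_Task 3=5) = 11; EF_Task 5 = 11+12 = 23
ES_Task 6 = max(EF_Task 4=15, EF_Task 5=23) = 23; EF_Task 6 = 23+3 = 26
ES_Task 7 = 5; EF_Task 7 = 5+4 = 9
ES_Task 8 = max(EF_Task 2=6, EF_Task 6=26, EF_Task 7=9) = 26; EF_Task 8 = 26+7 = 33
Expected project duration μ = 33 days. Critical path: Task 1 → Task 5 → Task 6 → Task 8.

33 days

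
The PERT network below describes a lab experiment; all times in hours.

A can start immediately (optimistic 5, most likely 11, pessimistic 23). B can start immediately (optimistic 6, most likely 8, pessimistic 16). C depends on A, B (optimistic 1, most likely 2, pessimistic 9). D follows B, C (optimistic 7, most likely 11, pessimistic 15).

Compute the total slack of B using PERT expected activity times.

te_A = (5 + 4·11 + 23)/6 = 72/6 = 12
te_B = (6 + 4·8 + 16)/6 = 54/6 = 9
te_C = (1 + 4·2 + 9)/6 = 18/6 = 3
te_D = (7 + 4·11 + 15)/6 = 66/6 = 11

Forward pass:
ES_A = 0; EF_A = 12
ES_B = 0; EF_B = 9
ES_C = max(EF_A=12, EF_B=9) = 12; EF_C = 12+3 = 15
ES_D = max(EF_B=9, EF_C=15) = 15; EF_D = 15+11 = 26
Expected project duration μ = 26 hours. Critical path: A → C → D.

Backward pass:
LF_D = 26; LS_D = 26−11 = 15
LF_C = LS_D = 15; LS_C = 15−3 = 12
LF_B = min(LS_C=12, LS_D=15) = 12; LS_B = 12−9 = 3
LF_A = LS_C = 12; LS_A = 12−12 = 0
Slack_B = LS_B − ES_B = 3 − 0 = 3

3 hours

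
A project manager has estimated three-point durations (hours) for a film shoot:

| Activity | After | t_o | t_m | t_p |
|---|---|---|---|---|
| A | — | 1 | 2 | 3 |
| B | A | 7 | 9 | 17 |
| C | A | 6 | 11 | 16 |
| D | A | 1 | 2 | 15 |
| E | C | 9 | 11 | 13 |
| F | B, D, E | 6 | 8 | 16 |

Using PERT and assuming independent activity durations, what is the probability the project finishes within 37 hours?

te_A = (1 + 4·2 + 3)/6 = 12/6 = 2; σ²_A = ((3−1)/6)² = 0.111
te_B = (7 + 4·9 + 17)/6 = 60/6 = 10; σ²_B = ((17−7)/6)² = 2.778
te_C = (6 + 4·11 + 16)/6 = 66/6 = 11; σ²_C = ((16−6)/6)² = 2.778
te_D = (1 + 4·2 + 15)/6 = 24/6 = 4; σ²_D = ((15−1)/6)² = 5.444
te_E = (9 + 4·11 + 13)/6 = 66/6 = 11; σ²_E = ((13−9)/6)² = 0.444
te_F = (6 + 4·8 + 16)/6 = 54/6 = 9; σ²_F = ((16−6)/6)² = 2.778

Forward pass:
ES_A = 0; EF_A = 2
ES_B = 2; EF_B = 2+10 = 12
ES_C = 2; EF_C = 2+11 = 13
ES_D = 2; EF_D = 2+4 = 6
ES_E = 13; EF_E = 13+11 = 24
ES_F = max(EF_B=12, EF_D=6, EF_E=24) = 24; EF_F = 24+9 = 33
Expected project duration μ = 33 hours. Critical path: A → C → E → F.

Variance along critical path = 0.111 + 2.778 + 0.444 + 2.778 = 6.111; σ = √6.111 = 2.472 hours.
Z = (37 − 33) / 2.472 = 1.618
P(T ≤ 37) = Φ(1.618) ≈ 0.947

0.947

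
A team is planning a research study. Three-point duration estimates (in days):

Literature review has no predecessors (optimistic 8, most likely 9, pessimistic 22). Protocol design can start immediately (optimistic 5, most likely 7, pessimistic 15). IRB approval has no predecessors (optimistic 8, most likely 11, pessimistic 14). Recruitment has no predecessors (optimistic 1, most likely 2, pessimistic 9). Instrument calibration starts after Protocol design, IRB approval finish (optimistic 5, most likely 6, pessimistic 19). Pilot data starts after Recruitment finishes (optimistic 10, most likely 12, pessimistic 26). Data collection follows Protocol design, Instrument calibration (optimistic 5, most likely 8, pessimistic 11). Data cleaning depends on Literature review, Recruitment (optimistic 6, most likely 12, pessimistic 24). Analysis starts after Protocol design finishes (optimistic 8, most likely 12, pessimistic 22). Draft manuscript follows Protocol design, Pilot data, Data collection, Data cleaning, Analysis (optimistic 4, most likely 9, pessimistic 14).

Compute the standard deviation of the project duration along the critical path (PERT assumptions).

3.20 days

te_Literature review = (8 + 4·9 + 22)/6 = 66/6 = 11; σ²_Literature review = ((22−8)/6)² = 5.444
te_Protocol design = (5 + 4·7 + 15)/6 = 48/6 = 8; σ²_Protocol design = ((15−5)/6)² = 2.778
te_IRB approval = (8 + 4·11 + 14)/6 = 66/6 = 11; σ²_IRB approval = ((14−8)/6)² = 1.000
te_Recruitment = (1 + 4·2 + 9)/6 = 18/6 = 3; σ²_Recruitment = ((9−1)/6)² = 1.778
te_Instrument calibration = (5 + 4·6 + 19)/6 = 48/6 = 8; σ²_Instrument calibration = ((19−5)/6)² = 5.444
te_Pilot data = (10 + 4·12 + 26)/6 = 84/6 = 14; σ²_Pilot data = ((26−10)/6)² = 7.111
te_Data collection = (5 + 4·8 + 11)/6 = 48/6 = 8; σ²_Data collection = ((11−5)/6)² = 1.000
te_Data cleaning = (6 + 4·12 + 24)/6 = 78/6 = 13; σ²_Data cleaning = ((24−6)/6)² = 9.000
te_Analysis = (8 + 4·12 + 22)/6 = 78/6 = 13; σ²_Analysis = ((22−8)/6)² = 5.444
te_Draft manuscript = (4 + 4·9 + 14)/6 = 54/6 = 9; σ²_Draft manuscript = ((14−4)/6)² = 2.778

Forward pass:
ES_Literature review = 0; EF_Literature review = 11
ES_Protocol design = 0; EF_Protocol design = 8
ES_IRB approval = 0; EF_IRB approval = 11
ES_Recruitment = 0; EF_Recruitment = 3
ES_Instrument calibration = max(EF_Protocol design=8, EF_IRB approval=11) = 11; EF_Instrument calibration = 11+8 = 19
ES_Pilot data = 3; EF_Pilot data = 3+14 = 17
ES_Data collection = max(EF_Protocol design=8, EF_Instrument calibration=19) = 19; EF_Data collection = 19+8 = 27
ES_Data cleaning = max(EF_Literature review=11, EF_Recruitment=3) = 11; EF_Data cleaning = 11+13 = 24
ES_Analysis = 8; EF_Analysis = 8+13 = 21
ES_Draft manuscript = max(EF_Protocol design=8, EF_Pilot data=17, EF_Data collection=27, EF_Data cleaning=24, EF_Analysis=21) = 27; EF_Draft manuscript = 27+9 = 36
Expected project duration μ = 36 days. Critical path: IRB approval → Instrument calibration → Data collection → Draft manuscript.

Variance along critical path = 1.000 + 5.444 + 1.000 + 2.778 = 10.222
σ = √10.222 = 3.197 days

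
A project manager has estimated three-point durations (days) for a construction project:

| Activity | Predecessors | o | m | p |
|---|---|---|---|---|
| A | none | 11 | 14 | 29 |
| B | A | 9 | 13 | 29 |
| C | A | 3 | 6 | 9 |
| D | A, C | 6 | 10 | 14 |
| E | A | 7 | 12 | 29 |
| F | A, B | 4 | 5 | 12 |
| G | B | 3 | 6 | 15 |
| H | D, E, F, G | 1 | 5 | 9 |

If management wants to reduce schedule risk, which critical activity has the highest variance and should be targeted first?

B

te_A = (11 + 4·14 + 29)/6 = 96/6 = 16; σ²_A = ((29−11)/6)² = 9.000
te_B = (9 + 4·13 + 29)/6 = 90/6 = 15; σ²_B = ((29−9)/6)² = 11.111
te_C = (3 + 4·6 + 9)/6 = 36/6 = 6; σ²_C = ((9−3)/6)² = 1.000
te_D = (6 + 4·10 + 14)/6 = 60/6 = 10; σ²_D = ((14−6)/6)² = 1.778
te_E = (7 + 4·12 + 29)/6 = 84/6 = 14; σ²_E = ((29−7)/6)² = 13.444
te_F = (4 + 4·5 + 12)/6 = 36/6 = 6; σ²_F = ((12−4)/6)² = 1.778
te_G = (3 + 4·6 + 15)/6 = 42/6 = 7; σ²_G = ((15−3)/6)² = 4.000
te_H = (1 + 4·5 + 9)/6 = 30/6 = 5; σ²_H = ((9−1)/6)² = 1.778

Forward pass:
ES_A = 0; EF_A = 16
ES_B = 16; EF_B = 16+15 = 31
ES_C = 16; EF_C = 16+6 = 22
ES_D = max(EF_A=16, EF_C=22) = 22; EF_D = 22+10 = 32
ES_E = 16; EF_E = 16+14 = 30
ES_F = max(EF_A=16, EF_B=31) = 31; EF_F = 31+6 = 37
ES_G = 31; EF_G = 31+7 = 38
ES_H = max(EF_D=32, EF_E=30, EF_F=37, EF_G=38) = 38; EF_H = 38+5 = 43
Expected project duration μ = 43 days. Critical path: A → B → G → H.

Variances on critical path: σ²_A=9.000, σ²_B=11.111, σ²_G=4.000, σ²_H=1.778.
Largest is σ²_B = 11.111.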